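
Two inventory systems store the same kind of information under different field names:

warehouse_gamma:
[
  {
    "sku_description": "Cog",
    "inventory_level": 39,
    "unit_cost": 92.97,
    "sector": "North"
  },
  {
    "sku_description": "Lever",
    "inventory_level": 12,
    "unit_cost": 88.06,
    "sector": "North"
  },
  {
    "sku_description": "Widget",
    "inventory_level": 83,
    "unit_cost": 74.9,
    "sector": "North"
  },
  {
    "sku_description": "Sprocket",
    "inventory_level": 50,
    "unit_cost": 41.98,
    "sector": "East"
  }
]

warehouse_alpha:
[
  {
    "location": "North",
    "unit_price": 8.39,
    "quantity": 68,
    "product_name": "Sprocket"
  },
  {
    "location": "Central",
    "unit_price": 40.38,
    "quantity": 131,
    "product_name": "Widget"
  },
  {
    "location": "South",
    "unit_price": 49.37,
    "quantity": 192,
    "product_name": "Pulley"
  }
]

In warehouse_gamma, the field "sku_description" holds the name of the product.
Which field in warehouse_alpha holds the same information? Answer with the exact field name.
product_name

In warehouse_gamma, "sku_description" holds the name of the product.
The fields in warehouse_alpha are: "location", "unit_price", "quantity", "product_name".
"product_name" is the match: the name refers to the same concept and its values are product-name strings (e.g. 'Pulley', 'Sprocket').
The other fields ("location", "unit_price", "quantity") hold different kinds of data.

So "sku_description" in warehouse_gamma corresponds to "product_name" in warehouse_alpha.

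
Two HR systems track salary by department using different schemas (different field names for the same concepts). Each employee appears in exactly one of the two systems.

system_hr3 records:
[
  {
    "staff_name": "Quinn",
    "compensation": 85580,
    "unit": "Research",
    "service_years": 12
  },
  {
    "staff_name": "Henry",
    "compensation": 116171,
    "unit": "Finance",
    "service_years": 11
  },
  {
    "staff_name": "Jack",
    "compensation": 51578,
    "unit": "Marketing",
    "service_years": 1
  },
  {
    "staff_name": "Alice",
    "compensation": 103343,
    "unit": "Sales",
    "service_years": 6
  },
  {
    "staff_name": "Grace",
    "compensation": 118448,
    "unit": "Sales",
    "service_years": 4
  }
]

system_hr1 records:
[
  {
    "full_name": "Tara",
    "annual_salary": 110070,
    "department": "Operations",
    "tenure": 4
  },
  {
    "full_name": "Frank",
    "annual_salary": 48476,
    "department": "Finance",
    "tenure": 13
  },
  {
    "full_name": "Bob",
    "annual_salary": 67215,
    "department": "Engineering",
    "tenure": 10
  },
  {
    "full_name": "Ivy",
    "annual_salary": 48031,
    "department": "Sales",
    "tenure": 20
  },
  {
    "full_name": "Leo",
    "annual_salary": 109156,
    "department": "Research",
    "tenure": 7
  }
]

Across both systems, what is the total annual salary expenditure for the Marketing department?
51578

Schema mappings:
- "unit" (system_hr3) = "department" (system_hr1) = department
- "compensation" (system_hr3) = "annual_salary" (system_hr1) = salary

Marketing salaries from system_hr3: 51578
Marketing salaries from system_hr1: 0

Total: 51578 + 0 = 51578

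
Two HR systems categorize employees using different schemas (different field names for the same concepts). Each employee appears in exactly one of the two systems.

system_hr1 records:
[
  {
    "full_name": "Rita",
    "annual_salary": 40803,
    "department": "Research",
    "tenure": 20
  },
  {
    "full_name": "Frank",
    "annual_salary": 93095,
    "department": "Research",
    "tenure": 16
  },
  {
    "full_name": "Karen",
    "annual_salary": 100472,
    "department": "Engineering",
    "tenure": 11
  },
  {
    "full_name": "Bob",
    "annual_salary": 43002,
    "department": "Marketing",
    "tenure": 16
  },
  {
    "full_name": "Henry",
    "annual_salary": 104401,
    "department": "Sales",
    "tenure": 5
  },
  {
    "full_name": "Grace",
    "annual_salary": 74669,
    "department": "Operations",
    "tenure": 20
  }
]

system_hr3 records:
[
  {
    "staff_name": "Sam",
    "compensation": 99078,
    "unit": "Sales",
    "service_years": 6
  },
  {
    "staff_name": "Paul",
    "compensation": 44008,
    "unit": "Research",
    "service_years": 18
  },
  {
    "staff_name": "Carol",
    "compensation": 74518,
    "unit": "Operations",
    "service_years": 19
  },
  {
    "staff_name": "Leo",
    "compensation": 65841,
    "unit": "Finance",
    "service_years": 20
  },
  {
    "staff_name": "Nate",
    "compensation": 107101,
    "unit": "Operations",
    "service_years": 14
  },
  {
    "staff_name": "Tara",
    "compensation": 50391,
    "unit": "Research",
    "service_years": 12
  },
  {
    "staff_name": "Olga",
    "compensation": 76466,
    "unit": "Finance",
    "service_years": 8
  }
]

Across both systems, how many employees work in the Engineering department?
1

Schema mapping: "department" (system_hr1) = "unit" (system_hr3) = department

Engineering employees in system_hr1: 1
Engineering employees in system_hr3: 0

Total in Engineering: 1 + 0 = 1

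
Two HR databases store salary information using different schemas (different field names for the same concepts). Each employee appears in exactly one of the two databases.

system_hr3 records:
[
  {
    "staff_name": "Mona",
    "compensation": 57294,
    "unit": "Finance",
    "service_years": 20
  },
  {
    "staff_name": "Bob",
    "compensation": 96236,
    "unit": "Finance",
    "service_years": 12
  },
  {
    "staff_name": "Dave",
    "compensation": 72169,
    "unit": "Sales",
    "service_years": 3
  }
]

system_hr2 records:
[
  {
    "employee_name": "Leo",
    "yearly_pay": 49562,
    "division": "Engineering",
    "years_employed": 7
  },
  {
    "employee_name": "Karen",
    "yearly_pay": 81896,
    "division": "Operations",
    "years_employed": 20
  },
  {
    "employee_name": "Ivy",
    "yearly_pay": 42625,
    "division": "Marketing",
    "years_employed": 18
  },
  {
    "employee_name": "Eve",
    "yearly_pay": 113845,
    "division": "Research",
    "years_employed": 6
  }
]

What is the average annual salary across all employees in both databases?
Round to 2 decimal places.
73375.29

Schema mapping: "compensation" (system_hr3) = "yearly_pay" (system_hr2) = annual salary

All salaries: [57294, 96236, 72169, 49562, 81896, 42625, 113845]
Sum: 513627
Count: 7
Average: 513627 / 7 = 73375.29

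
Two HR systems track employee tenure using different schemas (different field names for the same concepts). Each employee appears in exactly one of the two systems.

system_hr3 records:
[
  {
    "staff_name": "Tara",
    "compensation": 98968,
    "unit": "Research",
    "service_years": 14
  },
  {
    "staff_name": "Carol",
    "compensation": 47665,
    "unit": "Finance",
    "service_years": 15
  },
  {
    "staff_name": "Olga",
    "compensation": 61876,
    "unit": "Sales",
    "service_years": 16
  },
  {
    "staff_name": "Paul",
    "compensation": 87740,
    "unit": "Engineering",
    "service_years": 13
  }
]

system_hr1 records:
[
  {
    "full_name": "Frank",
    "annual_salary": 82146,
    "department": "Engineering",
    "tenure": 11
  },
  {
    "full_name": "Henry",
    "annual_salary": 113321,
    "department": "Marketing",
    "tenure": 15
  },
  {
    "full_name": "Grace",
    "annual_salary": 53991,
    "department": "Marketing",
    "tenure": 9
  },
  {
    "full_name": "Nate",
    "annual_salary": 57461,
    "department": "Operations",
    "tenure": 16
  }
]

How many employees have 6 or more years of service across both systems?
8

Reconcile schemas: "service_years" (system_hr3) = "tenure" (system_hr1) = years of service

From system_hr3: 4 employees with >= 6 years
From system_hr1: 4 employees with >= 6 years

Total: 4 + 4 = 8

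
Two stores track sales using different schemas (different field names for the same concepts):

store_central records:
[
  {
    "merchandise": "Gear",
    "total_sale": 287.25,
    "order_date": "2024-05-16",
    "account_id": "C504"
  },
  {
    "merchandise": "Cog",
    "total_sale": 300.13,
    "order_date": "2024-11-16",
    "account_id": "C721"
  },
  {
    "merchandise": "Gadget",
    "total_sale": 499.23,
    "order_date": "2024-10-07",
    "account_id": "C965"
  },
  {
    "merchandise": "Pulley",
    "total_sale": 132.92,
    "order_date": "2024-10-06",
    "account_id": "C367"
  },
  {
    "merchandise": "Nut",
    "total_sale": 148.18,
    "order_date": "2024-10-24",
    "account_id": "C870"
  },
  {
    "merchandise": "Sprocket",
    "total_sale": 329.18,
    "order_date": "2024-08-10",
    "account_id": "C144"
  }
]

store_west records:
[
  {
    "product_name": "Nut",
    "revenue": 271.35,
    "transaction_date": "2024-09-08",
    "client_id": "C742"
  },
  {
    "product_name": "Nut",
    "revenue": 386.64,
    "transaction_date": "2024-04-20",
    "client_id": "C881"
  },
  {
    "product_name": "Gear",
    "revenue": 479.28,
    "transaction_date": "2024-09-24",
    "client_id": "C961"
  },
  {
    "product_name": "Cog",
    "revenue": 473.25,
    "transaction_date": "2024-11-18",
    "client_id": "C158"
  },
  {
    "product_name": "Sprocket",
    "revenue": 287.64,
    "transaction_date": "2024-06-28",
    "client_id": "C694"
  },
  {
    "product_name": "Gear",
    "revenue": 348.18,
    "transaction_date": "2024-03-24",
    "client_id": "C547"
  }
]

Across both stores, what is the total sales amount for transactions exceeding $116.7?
3943.23

Schema mapping: "total_sale" (store_central) = "revenue" (store_west) = sale amount

Sum of sales > $116.7 in store_central: 1696.89
Sum of sales > $116.7 in store_west: 2246.34

Total: 1696.89 + 2246.34 = 3943.23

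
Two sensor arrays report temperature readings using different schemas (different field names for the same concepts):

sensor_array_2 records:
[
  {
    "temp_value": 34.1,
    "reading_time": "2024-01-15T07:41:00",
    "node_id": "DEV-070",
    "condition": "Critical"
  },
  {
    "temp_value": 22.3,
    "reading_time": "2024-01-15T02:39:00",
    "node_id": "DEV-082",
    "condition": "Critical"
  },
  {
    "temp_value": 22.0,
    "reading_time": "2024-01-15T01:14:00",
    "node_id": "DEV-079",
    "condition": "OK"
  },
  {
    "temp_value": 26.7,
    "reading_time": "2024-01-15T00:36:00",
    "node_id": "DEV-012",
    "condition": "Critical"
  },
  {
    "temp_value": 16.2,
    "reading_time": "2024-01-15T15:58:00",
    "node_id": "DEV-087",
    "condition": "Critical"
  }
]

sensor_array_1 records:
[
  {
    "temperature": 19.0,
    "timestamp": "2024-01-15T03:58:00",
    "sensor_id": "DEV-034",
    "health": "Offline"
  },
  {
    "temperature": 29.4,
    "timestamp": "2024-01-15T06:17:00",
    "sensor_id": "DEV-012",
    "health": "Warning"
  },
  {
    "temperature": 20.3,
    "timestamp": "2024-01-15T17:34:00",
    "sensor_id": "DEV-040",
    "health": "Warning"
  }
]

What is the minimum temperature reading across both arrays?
16.2

Schema mapping: "temp_value" (sensor_array_2) = "temperature" (sensor_array_1) = temperature reading

Minimum in sensor_array_2: 16.2
Minimum in sensor_array_1: 19.0

Overall minimum: min(16.2, 19.0) = 16.2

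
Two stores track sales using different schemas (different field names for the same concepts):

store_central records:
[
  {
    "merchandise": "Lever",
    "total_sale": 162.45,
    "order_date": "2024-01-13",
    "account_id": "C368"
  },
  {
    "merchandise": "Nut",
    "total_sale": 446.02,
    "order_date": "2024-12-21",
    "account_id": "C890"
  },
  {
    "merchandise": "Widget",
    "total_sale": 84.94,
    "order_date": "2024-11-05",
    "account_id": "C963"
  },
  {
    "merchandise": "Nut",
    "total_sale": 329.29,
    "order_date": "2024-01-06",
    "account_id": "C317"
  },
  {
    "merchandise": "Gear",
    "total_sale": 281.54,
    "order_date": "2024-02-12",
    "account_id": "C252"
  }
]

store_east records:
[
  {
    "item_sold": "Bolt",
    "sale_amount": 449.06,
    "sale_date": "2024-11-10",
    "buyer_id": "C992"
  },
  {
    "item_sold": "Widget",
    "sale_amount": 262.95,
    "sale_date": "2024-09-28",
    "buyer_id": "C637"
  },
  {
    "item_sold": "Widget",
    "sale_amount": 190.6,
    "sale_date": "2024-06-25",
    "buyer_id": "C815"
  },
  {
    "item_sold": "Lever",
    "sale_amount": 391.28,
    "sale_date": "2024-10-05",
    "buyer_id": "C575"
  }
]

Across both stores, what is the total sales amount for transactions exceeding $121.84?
2513.19

Schema mapping: "total_sale" (store_central) = "sale_amount" (store_east) = sale amount

Sum of sales > $121.84 in store_central: 1219.3
Sum of sales > $121.84 in store_east: 1293.89

Total: 1219.3 + 1293.89 = 2513.19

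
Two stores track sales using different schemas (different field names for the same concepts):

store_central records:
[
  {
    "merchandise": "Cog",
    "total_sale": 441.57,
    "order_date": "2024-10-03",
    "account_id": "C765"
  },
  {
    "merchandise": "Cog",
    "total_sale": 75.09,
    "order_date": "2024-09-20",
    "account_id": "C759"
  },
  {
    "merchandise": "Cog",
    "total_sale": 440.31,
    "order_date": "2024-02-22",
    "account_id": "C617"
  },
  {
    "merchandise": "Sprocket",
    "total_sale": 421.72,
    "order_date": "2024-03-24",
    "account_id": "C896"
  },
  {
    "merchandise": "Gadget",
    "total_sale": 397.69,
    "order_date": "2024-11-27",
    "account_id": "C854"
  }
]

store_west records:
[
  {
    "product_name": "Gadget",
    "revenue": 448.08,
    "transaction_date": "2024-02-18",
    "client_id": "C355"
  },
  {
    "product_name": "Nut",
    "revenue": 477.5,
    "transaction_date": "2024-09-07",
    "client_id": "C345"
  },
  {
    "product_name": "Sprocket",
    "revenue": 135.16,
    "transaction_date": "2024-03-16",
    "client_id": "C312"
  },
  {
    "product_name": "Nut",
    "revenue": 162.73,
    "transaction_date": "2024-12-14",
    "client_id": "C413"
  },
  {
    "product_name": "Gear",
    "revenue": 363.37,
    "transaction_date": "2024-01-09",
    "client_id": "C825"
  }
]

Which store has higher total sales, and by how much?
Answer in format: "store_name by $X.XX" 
store_central by $189.54

Schema mapping: "total_sale" (store_central) = "revenue" (store_west) = sale amount

Total for store_central: 1776.38
Total for store_west: 1586.84

Difference: |1776.38 - 1586.84| = 189.54
store_central has higher sales by $189.54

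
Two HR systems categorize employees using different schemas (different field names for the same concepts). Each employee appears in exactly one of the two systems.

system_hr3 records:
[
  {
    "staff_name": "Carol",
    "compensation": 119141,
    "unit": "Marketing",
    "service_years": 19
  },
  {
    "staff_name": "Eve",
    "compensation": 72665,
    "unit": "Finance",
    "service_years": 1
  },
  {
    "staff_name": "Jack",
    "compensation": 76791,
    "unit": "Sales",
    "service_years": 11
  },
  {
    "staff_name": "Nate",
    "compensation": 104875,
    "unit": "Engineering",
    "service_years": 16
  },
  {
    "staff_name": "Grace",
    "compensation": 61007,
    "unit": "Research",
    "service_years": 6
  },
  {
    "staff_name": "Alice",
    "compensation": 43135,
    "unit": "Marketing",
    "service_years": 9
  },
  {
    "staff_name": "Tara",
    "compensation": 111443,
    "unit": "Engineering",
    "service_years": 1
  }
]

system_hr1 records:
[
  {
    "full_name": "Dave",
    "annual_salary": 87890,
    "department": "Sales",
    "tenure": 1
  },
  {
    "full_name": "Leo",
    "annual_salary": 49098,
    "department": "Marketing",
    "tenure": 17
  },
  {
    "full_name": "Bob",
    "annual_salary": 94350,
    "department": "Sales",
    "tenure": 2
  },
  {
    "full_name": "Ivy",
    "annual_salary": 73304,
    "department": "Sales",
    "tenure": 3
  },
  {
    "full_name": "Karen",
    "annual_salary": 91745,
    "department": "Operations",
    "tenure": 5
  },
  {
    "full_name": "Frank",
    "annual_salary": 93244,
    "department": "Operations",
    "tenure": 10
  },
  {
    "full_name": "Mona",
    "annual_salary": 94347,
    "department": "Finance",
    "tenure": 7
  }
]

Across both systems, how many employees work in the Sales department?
4

Schema mapping: "unit" (system_hr3) = "department" (system_hr1) = department

Sales employees in system_hr3: 1
Sales employees in system_hr1: 3

Total in Sales: 1 + 3 = 4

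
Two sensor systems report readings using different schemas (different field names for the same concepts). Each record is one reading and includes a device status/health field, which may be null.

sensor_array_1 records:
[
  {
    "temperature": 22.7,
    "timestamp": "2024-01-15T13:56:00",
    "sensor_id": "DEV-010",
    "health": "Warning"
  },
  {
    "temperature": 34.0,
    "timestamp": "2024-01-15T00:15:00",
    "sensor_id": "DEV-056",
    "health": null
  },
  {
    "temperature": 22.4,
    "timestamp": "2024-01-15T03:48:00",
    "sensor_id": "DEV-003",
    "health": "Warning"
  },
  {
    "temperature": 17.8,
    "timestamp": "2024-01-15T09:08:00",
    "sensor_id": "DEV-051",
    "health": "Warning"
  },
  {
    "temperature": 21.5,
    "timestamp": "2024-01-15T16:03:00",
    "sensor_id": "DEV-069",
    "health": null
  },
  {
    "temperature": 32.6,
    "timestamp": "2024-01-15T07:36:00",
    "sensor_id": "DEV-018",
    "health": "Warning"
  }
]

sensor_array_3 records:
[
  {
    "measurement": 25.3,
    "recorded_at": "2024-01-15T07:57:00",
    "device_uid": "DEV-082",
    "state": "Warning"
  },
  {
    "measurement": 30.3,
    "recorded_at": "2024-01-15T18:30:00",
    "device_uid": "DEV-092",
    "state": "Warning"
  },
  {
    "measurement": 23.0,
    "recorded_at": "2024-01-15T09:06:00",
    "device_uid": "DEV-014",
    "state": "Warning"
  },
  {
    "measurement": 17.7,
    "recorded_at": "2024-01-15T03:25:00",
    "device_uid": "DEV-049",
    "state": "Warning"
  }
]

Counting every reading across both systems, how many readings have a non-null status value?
8

Schema mapping: "health" (sensor_array_1) = "state" (sensor_array_3) = status

Non-null in sensor_array_1: 4
Non-null in sensor_array_3: 4

Total non-null: 4 + 4 = 8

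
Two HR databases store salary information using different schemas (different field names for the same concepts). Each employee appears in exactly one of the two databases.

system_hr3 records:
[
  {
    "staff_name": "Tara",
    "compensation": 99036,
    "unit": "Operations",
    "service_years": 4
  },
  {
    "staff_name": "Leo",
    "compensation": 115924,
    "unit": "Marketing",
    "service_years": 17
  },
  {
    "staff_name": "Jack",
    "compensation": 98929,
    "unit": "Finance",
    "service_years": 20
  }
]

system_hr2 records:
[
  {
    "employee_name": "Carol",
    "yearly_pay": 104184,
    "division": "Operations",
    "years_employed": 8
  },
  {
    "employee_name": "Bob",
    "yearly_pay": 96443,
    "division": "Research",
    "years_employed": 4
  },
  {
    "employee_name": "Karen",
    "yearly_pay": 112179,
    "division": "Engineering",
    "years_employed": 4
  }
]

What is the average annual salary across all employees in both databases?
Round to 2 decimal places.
104449.17

Schema mapping: "compensation" (system_hr3) = "yearly_pay" (system_hr2) = annual salary

All salaries: [99036, 115924, 98929, 104184, 96443, 112179]
Sum: 626695
Count: 6
Average: 626695 / 6 = 104449.17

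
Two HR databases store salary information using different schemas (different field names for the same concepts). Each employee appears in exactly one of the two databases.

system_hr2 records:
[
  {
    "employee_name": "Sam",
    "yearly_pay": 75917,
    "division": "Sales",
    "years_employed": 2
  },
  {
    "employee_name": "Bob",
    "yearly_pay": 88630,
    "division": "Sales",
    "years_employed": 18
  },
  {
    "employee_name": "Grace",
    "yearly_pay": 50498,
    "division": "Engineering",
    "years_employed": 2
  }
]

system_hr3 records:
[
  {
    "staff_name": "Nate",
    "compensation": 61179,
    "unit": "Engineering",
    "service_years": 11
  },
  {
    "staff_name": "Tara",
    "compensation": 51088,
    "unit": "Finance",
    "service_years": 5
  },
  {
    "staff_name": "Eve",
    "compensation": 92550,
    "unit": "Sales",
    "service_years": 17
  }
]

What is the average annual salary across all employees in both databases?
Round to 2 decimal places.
69977.00

Schema mapping: "yearly_pay" (system_hr2) = "compensation" (system_hr3) = annual salary

All salaries: [75917, 88630, 50498, 61179, 51088, 92550]
Sum: 419862
Count: 6
Average: 419862 / 6 = 69977.00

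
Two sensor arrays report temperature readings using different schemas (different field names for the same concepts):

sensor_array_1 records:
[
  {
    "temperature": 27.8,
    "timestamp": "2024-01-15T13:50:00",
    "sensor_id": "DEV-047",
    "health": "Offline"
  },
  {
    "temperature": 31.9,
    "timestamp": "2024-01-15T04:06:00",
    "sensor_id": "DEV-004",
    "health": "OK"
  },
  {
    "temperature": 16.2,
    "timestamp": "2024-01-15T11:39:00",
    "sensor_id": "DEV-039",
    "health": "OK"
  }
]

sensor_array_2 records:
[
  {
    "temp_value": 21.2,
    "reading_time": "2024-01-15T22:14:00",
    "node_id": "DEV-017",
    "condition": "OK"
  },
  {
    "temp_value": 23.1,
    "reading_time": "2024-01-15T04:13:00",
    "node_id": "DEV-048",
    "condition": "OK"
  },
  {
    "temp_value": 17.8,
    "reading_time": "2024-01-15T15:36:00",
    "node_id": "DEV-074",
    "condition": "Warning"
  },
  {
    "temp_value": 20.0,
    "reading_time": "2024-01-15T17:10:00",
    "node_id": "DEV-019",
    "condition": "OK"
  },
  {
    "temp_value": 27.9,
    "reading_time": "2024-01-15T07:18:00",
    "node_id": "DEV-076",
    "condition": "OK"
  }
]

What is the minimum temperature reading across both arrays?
16.2

Schema mapping: "temperature" (sensor_array_1) = "temp_value" (sensor_array_2) = temperature reading

Minimum in sensor_array_1: 16.2
Minimum in sensor_array_2: 17.8

Overall minimum: min(16.2, 17.8) = 16.2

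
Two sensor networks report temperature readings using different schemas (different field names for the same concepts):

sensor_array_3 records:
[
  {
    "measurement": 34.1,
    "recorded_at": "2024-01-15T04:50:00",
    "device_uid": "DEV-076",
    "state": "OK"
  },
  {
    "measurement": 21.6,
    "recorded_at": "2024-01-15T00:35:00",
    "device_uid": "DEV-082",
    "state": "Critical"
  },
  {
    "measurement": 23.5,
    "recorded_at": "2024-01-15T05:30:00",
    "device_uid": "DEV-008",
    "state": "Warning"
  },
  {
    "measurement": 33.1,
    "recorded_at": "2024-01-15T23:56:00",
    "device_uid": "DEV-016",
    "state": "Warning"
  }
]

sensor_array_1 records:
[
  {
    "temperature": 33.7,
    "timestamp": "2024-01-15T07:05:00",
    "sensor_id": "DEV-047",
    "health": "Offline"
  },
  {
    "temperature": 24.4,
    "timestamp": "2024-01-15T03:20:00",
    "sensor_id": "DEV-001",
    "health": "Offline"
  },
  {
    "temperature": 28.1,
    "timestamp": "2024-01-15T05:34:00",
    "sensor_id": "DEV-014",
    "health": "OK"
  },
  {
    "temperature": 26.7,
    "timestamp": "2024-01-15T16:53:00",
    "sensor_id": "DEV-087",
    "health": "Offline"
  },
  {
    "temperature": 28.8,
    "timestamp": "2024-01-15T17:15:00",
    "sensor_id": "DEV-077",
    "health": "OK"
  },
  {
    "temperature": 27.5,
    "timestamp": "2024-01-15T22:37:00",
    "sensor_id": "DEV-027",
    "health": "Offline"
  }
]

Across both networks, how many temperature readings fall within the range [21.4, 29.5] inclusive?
7

Schema mapping: "measurement" (sensor_array_3) = "temperature" (sensor_array_1) = temperature

Readings in [21.4, 29.5] from sensor_array_3: 2
Readings in [21.4, 29.5] from sensor_array_1: 5

Total count: 2 + 5 = 7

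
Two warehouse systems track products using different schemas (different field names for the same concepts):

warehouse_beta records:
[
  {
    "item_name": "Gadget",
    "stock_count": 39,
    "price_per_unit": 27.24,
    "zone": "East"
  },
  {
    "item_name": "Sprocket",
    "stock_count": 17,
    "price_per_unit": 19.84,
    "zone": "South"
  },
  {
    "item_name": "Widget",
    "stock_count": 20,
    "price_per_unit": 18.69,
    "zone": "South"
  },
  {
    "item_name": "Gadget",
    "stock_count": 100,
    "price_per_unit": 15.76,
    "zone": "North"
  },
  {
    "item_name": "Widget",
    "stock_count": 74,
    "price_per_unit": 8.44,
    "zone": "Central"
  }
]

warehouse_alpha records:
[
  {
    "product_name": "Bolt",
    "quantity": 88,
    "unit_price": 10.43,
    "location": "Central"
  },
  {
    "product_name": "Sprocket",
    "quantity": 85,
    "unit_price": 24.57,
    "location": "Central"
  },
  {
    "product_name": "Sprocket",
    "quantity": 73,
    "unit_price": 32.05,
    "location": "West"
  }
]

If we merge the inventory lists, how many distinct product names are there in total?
4

Schema mapping: "item_name" (warehouse_beta) = "product_name" (warehouse_alpha) = product name

Products in warehouse_beta: ['Gadget', 'Sprocket', 'Widget']
Products in warehouse_alpha: ['Bolt', 'Sprocket']

Union (unique products): ['Bolt', 'Gadget', 'Sprocket', 'Widget']
Count: 4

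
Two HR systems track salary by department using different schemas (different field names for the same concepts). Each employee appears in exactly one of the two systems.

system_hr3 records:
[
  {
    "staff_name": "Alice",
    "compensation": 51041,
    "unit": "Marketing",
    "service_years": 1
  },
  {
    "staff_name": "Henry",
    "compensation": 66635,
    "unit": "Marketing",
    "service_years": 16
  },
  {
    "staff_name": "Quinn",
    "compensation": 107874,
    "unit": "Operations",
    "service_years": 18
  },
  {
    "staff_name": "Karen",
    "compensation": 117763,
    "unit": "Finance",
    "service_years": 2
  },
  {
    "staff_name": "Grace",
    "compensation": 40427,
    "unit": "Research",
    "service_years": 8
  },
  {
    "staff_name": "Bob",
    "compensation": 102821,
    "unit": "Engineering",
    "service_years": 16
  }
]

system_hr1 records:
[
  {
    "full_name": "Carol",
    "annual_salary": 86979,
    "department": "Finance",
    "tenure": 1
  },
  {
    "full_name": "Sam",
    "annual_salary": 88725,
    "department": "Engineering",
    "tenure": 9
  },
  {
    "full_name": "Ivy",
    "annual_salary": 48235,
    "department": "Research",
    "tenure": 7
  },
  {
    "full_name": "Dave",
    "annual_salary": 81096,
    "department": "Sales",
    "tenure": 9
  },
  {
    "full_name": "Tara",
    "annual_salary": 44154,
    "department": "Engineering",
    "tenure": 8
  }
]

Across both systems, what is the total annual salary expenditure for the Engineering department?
235700

Schema mappings:
- "unit" (system_hr3) = "department" (system_hr1) = department
- "compensation" (system_hr3) = "annual_salary" (system_hr1) = salary

Engineering salaries from system_hr3: 102821
Engineering salaries from system_hr1: 132879

Total: 102821 + 132879 = 235700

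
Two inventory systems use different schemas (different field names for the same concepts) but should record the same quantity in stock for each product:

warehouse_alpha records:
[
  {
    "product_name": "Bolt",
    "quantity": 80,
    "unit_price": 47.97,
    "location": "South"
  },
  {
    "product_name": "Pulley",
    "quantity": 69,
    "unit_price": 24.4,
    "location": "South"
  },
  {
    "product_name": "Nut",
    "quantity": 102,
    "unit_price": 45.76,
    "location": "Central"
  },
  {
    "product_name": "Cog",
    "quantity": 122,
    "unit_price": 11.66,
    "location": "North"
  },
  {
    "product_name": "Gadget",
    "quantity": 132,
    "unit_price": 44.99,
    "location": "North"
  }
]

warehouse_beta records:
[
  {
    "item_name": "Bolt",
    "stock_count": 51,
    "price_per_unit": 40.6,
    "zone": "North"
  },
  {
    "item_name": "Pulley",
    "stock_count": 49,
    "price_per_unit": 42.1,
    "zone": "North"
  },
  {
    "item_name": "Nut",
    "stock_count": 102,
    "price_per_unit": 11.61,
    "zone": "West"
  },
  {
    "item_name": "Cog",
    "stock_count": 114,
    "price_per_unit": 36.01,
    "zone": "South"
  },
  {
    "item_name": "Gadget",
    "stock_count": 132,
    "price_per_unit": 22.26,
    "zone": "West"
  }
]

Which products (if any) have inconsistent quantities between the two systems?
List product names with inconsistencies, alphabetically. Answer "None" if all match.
Bolt, Cog, Pulley

Schema mappings:
- "product_name" (warehouse_alpha) = "item_name" (warehouse_beta) = product name
- "quantity" (warehouse_alpha) = "stock_count" (warehouse_beta) = quantity

Comparison:
  Bolt: 80 vs 51 - MISMATCH
  Pulley: 69 vs 49 - MISMATCH
  Nut: 102 vs 102 - MATCH
  Cog: 122 vs 114 - MISMATCH
  Gadget: 132 vs 132 - MATCH

Products with inconsistencies: Bolt, Cog, Pulley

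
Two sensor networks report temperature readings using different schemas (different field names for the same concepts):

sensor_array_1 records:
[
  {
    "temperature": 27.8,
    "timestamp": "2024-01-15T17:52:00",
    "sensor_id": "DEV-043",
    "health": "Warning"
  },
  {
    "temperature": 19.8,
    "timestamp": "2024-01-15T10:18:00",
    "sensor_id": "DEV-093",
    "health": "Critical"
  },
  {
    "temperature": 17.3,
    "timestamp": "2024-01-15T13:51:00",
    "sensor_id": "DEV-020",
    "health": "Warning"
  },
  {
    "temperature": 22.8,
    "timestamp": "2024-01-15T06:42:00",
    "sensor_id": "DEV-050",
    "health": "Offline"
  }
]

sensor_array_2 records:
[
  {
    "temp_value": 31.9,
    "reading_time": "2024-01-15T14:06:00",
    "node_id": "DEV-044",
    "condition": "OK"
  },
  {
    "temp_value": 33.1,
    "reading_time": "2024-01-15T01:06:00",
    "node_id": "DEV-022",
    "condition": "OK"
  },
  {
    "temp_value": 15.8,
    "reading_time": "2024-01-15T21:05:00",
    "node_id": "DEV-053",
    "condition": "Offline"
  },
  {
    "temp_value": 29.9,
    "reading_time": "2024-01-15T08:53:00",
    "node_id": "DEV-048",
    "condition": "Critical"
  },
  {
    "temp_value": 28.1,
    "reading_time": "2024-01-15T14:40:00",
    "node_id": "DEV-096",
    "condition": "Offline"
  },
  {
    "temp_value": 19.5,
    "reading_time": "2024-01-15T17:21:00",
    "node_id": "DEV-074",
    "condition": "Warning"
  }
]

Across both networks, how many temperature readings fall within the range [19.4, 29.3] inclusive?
5

Schema mapping: "temperature" (sensor_array_1) = "temp_value" (sensor_array_2) = temperature

Readings in [19.4, 29.3] from sensor_array_1: 3
Readings in [19.4, 29.3] from sensor_array_2: 2

Total count: 3 + 2 = 5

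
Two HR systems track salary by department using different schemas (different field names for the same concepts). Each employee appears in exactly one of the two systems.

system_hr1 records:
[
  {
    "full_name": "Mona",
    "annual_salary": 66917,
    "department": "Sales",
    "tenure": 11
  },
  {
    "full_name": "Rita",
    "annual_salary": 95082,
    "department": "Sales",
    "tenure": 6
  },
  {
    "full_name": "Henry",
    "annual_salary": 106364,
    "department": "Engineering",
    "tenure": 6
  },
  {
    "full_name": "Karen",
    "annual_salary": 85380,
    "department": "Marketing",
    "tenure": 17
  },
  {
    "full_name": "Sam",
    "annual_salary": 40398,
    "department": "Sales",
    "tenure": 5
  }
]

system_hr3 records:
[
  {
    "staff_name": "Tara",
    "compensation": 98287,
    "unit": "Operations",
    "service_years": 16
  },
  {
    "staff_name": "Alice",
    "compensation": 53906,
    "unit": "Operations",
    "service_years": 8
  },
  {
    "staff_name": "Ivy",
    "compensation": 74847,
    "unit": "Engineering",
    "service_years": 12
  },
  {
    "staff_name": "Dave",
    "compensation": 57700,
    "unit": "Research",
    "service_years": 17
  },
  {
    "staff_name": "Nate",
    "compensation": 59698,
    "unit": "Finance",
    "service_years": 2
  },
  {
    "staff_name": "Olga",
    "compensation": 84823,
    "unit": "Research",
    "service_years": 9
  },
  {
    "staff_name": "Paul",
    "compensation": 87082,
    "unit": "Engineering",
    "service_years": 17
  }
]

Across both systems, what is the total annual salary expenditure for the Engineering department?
268293

Schema mappings:
- "department" (system_hr1) = "unit" (system_hr3) = department
- "annual_salary" (system_hr1) = "compensation" (system_hr3) = salary

Engineering salaries from system_hr1: 106364
Engineering salaries from system_hr3: 161929

Total: 106364 + 161929 = 268293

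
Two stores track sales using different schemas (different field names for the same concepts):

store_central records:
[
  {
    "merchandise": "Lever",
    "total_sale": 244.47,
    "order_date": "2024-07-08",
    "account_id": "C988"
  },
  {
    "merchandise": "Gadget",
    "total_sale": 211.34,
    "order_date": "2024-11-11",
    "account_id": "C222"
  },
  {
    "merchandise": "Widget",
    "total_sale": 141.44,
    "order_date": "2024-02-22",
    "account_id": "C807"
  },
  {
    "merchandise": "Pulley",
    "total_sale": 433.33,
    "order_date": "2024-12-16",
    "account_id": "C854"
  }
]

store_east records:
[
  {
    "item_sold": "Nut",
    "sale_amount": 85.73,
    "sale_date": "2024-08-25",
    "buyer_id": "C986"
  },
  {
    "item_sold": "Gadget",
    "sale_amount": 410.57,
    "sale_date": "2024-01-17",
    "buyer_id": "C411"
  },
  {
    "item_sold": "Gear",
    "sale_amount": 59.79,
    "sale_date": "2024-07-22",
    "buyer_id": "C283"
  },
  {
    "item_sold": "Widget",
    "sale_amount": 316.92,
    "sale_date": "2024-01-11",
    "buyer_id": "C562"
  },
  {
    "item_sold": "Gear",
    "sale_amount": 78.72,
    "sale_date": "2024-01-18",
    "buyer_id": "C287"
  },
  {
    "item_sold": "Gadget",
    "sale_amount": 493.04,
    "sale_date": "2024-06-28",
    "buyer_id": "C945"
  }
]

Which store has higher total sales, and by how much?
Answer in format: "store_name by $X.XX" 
store_east by $414.19

Schema mapping: "total_sale" (store_central) = "sale_amount" (store_east) = sale amount

Total for store_central: 1030.58
Total for store_east: 1444.77

Difference: |1030.58 - 1444.77| = 414.19
store_east has higher sales by $414.19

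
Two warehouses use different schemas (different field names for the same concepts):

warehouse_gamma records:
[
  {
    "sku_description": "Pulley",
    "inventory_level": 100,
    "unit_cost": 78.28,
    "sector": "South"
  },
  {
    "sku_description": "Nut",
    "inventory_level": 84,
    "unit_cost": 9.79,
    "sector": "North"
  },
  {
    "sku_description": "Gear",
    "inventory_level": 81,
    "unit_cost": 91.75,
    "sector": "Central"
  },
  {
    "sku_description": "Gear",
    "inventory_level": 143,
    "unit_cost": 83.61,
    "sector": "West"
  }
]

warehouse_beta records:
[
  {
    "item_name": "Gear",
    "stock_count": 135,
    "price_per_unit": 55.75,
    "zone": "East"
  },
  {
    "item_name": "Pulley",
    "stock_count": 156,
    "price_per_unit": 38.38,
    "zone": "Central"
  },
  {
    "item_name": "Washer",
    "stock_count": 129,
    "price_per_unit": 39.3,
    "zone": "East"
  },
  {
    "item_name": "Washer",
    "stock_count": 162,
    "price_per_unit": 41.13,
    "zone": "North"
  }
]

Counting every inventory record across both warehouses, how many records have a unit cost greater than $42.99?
4

Schema mapping: "unit_cost" (warehouse_gamma) = "price_per_unit" (warehouse_beta) = unit cost

Records > $42.99 in warehouse_gamma: 3
Records > $42.99 in warehouse_beta: 1

Total count: 3 + 1 = 4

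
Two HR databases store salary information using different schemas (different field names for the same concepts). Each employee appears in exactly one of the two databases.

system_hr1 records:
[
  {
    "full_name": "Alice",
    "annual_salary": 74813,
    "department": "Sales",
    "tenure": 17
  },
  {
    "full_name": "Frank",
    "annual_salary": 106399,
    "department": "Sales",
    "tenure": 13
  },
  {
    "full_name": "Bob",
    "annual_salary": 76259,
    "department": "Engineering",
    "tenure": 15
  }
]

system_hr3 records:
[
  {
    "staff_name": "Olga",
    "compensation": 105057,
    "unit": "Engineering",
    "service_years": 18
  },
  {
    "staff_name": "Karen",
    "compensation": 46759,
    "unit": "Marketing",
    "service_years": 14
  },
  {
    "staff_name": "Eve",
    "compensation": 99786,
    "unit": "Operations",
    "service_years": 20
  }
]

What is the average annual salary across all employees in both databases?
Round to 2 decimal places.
84845.50

Schema mapping: "annual_salary" (system_hr1) = "compensation" (system_hr3) = annual salary

All salaries: [74813, 106399, 76259, 105057, 46759, 99786]
Sum: 509073
Count: 6
Average: 509073 / 6 = 84845.50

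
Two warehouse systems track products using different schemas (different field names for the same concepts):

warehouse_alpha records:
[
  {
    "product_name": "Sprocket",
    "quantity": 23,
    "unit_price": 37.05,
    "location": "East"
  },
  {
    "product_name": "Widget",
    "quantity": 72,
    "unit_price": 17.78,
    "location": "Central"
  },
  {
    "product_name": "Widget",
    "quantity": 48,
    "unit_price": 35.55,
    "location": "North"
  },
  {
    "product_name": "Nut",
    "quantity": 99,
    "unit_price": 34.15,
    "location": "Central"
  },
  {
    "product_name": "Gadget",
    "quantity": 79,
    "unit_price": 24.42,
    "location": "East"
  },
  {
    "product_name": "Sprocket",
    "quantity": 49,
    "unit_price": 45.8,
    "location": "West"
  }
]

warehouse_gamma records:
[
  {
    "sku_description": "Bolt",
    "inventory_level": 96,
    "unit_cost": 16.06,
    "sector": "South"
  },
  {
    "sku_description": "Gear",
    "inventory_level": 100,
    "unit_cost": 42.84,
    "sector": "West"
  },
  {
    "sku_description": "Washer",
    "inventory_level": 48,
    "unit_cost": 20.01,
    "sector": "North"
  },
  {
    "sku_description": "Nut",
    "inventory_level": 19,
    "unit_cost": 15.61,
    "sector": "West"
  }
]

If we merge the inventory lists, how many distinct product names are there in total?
7

Schema mapping: "product_name" (warehouse_alpha) = "sku_description" (warehouse_gamma) = product name

Products in warehouse_alpha: ['Gadget', 'Nut', 'Sprocket', 'Widget']
Products in warehouse_gamma: ['Bolt', 'Gear', 'Nut', 'Washer']

Union (unique products): ['Bolt', 'Gadget', 'Gear', 'Nut', 'Sprocket', 'Washer', 'Widget']
Count: 7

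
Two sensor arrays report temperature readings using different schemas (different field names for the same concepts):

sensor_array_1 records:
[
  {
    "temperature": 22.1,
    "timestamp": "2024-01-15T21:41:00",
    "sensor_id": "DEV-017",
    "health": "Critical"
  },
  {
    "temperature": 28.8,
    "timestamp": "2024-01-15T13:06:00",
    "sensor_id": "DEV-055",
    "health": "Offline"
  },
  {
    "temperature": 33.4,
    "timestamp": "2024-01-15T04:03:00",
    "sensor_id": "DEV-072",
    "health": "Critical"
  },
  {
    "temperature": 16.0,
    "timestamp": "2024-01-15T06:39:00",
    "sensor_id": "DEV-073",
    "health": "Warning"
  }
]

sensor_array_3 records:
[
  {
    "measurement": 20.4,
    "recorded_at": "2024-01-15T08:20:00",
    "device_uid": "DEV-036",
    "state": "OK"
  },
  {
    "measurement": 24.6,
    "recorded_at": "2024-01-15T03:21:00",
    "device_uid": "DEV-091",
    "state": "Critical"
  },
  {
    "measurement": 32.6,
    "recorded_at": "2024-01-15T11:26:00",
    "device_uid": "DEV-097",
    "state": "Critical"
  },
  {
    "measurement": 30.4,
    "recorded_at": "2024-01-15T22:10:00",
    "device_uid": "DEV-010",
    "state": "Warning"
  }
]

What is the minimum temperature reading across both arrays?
16.0

Schema mapping: "temperature" (sensor_array_1) = "measurement" (sensor_array_3) = temperature reading

Minimum in sensor_array_1: 16.0
Minimum in sensor_array_3: 20.4

Overall minimum: min(16.0, 20.4) = 16.0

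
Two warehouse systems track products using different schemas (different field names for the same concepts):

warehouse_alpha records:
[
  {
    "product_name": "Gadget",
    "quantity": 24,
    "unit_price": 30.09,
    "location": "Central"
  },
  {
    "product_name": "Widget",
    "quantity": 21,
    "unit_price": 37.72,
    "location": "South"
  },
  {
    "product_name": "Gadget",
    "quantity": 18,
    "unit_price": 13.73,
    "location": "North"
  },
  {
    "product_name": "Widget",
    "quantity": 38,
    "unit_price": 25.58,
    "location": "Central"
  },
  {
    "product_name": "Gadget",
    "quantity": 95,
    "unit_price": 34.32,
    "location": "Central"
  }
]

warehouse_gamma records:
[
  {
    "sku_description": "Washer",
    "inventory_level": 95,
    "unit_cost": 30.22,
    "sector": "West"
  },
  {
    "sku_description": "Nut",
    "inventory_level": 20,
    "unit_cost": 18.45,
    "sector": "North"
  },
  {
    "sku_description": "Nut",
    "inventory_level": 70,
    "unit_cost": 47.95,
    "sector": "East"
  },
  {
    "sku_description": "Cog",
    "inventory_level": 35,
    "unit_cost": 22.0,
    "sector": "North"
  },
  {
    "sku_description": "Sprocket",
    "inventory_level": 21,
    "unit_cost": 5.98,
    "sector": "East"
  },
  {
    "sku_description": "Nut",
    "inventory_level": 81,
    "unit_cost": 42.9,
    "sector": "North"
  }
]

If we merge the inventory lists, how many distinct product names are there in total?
6

Schema mapping: "product_name" (warehouse_alpha) = "sku_description" (warehouse_gamma) = product name

Products in warehouse_alpha: ['Gadget', 'Widget']
Products in warehouse_gamma: ['Cog', 'Nut', 'Sprocket', 'Washer']

Union (unique products): ['Cog', 'Gadget', 'Nut', 'Sprocket', 'Washer', 'Widget']
Count: 6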